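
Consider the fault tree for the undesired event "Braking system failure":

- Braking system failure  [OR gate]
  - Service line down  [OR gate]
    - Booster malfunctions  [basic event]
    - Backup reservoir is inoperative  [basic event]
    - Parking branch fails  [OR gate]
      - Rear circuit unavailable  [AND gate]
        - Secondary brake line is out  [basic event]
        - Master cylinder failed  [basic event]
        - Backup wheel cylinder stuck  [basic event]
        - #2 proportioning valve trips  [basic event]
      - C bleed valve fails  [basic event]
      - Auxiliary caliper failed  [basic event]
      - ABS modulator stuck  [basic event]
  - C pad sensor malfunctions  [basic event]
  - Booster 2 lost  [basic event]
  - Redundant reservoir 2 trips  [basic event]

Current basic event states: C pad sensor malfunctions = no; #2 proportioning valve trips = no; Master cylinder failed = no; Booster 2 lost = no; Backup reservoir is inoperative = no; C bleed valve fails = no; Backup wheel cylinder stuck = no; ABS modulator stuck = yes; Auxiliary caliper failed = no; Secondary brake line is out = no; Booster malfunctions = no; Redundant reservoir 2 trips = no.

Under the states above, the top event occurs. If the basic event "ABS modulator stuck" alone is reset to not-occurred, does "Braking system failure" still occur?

Counterfactual: set "ABS modulator stuck" to not occurred.
Rear circuit unavailable [AND]: Secondary brake line is out=not, Master cylinder failed=not, Backup wheel cylinder stuck=not, #2 proportioning valve trips=not → not all inputs occur → does not occur.
Parking branch fails [OR]: Rear circuit unavailable=not, C bleed valve fails=not, Auxiliary caliper failed=not, ABS modulator stuck=not → no input occurs → does not occur.
Service line down [OR]: Booster malfunctions=not, Backup reservoir is inoperative=not, Parking branch fails=not → no input occurs → does not occur.
Braking system failure [OR]: Service line down=not, C pad sensor malfunctions=not, Booster 2 lost=not, Redundant reservoir 2 trips=not → no input occurs → does not occur.

No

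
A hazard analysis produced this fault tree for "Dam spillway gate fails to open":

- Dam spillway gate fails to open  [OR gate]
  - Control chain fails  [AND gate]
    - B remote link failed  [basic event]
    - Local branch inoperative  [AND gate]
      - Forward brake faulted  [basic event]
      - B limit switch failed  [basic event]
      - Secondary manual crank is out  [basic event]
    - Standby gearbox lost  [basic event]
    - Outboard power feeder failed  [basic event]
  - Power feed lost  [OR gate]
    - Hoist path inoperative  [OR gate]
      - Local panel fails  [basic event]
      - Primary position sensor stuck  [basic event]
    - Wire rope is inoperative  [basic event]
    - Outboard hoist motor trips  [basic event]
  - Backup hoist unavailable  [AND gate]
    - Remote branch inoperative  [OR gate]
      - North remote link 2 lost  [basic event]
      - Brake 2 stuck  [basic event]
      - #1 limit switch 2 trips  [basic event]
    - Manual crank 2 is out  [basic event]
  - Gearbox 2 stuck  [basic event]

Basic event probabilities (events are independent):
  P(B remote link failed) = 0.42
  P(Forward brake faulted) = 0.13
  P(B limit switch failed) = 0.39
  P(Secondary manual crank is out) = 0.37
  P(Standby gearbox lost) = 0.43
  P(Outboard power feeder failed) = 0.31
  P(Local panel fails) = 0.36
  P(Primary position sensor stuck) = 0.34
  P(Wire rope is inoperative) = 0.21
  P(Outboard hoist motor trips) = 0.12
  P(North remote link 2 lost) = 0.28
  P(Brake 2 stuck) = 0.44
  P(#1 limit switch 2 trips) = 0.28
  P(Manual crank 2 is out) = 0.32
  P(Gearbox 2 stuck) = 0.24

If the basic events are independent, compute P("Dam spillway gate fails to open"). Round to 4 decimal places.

0.8277

P(Local branch inoperative) [AND] = 0.13 × 0.39 × 0.37 = 0.018759
P(Control chain fails) [AND] = 0.42 × 0.018759 × 0.43 × 0.31 = 0.001050
P(Hoist path inoperative) [OR] = 1 − (1−0.36) × (1−0.34) = 0.577600
P(Power feed lost) [OR] = 1 − (1−0.577600) × (1−0.21) × (1−0.12) = 0.706348
P(Remote branch inoperative) [OR] = 1 − (1−0.28) × (1−0.44) × (1−0.28) = 0.709696
P(Backup hoist unavailable) [AND] = 0.709696 × 0.32 = 0.227103
P(Dam spillway gate fails to open) [OR] = 1 − (1−0.001050) × (1−0.706348) × (1−0.227103) × (1−0.24) = 0.827689
Rounded to 4 decimal places: P(Dam spillway gate fails to open) ≈ 0.8277.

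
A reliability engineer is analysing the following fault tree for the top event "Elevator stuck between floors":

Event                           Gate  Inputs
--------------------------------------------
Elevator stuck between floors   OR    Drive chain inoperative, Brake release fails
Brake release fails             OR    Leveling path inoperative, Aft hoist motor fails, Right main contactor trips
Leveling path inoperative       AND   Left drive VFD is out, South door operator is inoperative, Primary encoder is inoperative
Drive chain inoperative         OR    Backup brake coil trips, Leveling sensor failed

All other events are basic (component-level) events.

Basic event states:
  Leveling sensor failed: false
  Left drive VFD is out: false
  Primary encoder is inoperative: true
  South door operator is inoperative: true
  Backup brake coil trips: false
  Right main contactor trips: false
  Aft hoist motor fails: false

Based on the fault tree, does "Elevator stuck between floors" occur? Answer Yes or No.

No

Drive chain inoperative [OR]: Backup brake coil trips=not, Leveling sensor failed=not → no input occurs → does not occur.
Leveling path inoperative [AND]: Left drive VFD is out=not, South door operator is inoperative=occurs, Primary encoder is inoperative=occurs → not all inputs occur → does not occur.
Brake release fails [OR]: Leveling path inoperative=not, Aft hoist motor fails=not, Right main contactor trips=not → no input occurs → does not occur.
Elevator stuck between floors [OR]: Drive chain inoperative=not, Brake release fails=not → no input occurs → does not occur.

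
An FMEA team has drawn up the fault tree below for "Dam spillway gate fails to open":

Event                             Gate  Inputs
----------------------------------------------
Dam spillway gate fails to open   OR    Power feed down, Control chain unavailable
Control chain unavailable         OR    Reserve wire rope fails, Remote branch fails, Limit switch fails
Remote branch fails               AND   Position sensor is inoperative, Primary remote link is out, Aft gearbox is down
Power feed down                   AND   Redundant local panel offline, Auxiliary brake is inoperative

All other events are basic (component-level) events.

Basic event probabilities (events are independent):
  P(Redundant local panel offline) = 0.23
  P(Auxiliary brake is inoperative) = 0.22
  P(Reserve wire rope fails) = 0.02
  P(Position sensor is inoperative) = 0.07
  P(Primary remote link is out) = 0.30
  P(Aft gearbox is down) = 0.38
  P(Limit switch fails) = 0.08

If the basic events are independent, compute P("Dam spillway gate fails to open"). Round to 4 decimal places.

0.1509

P(Power feed down) [AND] = 0.23 × 0.22 = 0.050600
P(Remote branch fails) [AND] = 0.07 × 0.30 × 0.38 = 0.007980
P(Control chain unavailable) [OR] = 1 − (1−0.02) × (1−0.007980) × (1−0.08) = 0.105595
P(Dam spillway gate fails to open) [OR] = 1 − (1−0.050600) × (1−0.105595) = 0.150852
Rounded to 4 decimal places: P(Dam spillway gate fails to open) ≈ 0.1509.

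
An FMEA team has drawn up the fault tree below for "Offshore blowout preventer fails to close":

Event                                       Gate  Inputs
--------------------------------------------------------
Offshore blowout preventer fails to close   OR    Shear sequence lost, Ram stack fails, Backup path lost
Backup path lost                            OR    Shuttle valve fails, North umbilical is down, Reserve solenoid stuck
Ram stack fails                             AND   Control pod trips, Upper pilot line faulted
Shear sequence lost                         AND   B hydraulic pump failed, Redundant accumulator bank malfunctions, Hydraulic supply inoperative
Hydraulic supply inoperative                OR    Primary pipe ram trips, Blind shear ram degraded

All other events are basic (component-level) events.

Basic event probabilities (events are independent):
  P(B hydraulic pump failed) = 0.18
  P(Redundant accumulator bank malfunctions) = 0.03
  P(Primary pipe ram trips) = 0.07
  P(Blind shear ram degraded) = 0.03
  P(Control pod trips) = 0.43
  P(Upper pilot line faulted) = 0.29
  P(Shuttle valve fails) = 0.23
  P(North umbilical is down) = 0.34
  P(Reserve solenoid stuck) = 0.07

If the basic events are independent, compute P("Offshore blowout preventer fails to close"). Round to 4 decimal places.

P(Hydraulic supply inoperative) [OR] = 1 − (1−0.07) × (1−0.03) = 0.097900
P(Shear sequence lost) [AND] = 0.18 × 0.03 × 0.097900 = 0.000529
P(Ram stack fails) [AND] = 0.43 × 0.29 = 0.124700
P(Backup path lost) [OR] = 1 − (1−0.23) × (1−0.34) × (1−0.07) = 0.527374
P(Offshore blowout preventer fails to close) [OR] = 1 − (1−0.000529) × (1−0.124700) × (1−0.527374) = 0.586529
Rounded to 4 decimal places: P(Offshore blowout preventer fails to close) ≈ 0.5865.

0.5865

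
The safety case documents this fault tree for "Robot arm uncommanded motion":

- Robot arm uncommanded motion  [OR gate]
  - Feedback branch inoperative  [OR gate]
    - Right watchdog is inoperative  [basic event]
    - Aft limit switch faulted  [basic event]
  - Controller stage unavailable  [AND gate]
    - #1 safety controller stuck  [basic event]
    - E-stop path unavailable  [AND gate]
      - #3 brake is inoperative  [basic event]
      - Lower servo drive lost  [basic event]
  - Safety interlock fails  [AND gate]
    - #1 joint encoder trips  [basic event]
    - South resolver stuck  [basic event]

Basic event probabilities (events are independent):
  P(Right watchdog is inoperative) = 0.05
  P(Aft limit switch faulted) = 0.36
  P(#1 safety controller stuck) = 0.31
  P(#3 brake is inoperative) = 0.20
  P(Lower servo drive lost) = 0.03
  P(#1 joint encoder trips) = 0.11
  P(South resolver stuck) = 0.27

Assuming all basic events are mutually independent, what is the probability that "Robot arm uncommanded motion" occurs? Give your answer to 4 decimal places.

P(Feedback branch inoperative) [OR] = 1 − (1−0.05) × (1−0.36) = 0.392000
P(E-stop path unavailable) [AND] = 0.20 × 0.03 = 0.006000
P(Controller stage unavailable) [AND] = 0.31 × 0.006000 = 0.001860
P(Safety interlock fails) [AND] = 0.11 × 0.27 = 0.029700
P(Robot arm uncommanded motion) [OR] = 1 − (1−0.392000) × (1−0.001860) × (1−0.029700) = 0.411155
Rounded to 4 decimal places: P(Robot arm uncommanded motion) ≈ 0.4112.

0.4112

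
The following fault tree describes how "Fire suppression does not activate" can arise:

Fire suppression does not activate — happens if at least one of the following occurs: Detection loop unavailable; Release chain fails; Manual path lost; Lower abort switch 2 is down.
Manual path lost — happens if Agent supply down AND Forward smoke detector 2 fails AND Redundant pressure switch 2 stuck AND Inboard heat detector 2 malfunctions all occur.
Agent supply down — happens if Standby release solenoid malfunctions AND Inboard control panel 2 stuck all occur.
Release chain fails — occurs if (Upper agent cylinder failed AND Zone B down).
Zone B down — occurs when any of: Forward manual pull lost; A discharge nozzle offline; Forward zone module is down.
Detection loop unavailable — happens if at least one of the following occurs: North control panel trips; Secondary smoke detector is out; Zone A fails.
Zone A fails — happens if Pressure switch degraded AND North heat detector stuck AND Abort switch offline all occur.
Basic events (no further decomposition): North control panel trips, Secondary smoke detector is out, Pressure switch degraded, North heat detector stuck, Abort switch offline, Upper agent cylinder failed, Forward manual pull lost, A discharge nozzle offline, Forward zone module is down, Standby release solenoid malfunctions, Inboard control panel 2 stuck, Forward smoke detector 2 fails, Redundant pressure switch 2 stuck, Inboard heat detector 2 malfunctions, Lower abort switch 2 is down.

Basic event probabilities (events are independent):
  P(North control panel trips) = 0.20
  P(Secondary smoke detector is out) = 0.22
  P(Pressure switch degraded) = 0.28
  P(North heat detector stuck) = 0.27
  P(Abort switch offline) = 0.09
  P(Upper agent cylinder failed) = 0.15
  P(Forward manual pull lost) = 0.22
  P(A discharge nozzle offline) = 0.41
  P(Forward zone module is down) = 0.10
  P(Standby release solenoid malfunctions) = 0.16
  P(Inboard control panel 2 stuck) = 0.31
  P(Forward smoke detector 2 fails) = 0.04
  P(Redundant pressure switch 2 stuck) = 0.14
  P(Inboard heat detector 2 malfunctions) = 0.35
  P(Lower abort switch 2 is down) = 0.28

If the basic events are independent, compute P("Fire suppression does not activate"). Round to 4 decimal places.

P(Zone A fails) [AND] = 0.28 × 0.27 × 0.09 = 0.006804
P(Detection loop unavailable) [OR] = 1 − (1−0.20) × (1−0.22) × (1−0.006804) = 0.380246
P(Zone B down) [OR] = 1 − (1−0.22) × (1−0.41) × (1−0.10) = 0.585820
P(Release chain fails) [AND] = 0.15 × 0.585820 = 0.087873
P(Agent supply down) [AND] = 0.16 × 0.31 = 0.049600
P(Manual path lost) [AND] = 0.049600 × 0.04 × 0.14 × 0.35 = 0.000097
P(Fire suppression does not activate) [OR] = 1 − (1−0.380246) × (1−0.087873) × (1−0.000097) × (1−0.28) = 0.593028
Rounded to 4 decimal places: P(Fire suppression does not activate) ≈ 0.5930.

0.5930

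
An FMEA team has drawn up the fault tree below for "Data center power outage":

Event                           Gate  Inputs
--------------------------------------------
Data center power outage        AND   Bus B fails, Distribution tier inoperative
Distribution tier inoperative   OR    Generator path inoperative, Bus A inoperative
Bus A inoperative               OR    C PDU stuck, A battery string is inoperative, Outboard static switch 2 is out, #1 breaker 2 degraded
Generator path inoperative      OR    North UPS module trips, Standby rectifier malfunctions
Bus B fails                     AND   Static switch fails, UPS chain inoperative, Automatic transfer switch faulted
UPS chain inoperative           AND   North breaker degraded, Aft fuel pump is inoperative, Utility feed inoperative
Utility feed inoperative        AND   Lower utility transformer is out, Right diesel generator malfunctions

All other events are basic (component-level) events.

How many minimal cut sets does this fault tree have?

6

Utility feed inoperative [AND]: one cut set from each child combined → 1 × 1 = 1 cut set(s).
UPS chain inoperative [AND]: one cut set from each child combined → 1 × 1 × 1 = 1 cut set(s).
Bus B fails [AND]: one cut set from each child combined → 1 × 1 × 1 = 1 cut set(s).
Generator path inoperative [OR]: union of children's cut sets → 2 cut set(s).
Bus A inoperative [OR]: union of children's cut sets → 4 cut set(s).
Distribution tier inoperative [OR]: union of children's cut sets → 6 cut set(s).
Data center power outage [AND]: one cut set from each child combined → 1 × 6 = 6 cut set(s).
Minimal cut sets: {Aft fuel pump is inoperative, Automatic transfer switch faulted, Lower utility transformer is out, North UPS module trips, North breaker degraded, Right diesel generator malfunctions, Static switch fails}; {Aft fuel pump is inoperative, Automatic transfer switch faulted, Lower utility transformer is out, North breaker degraded, Right diesel generator malfunctions, Standby rectifier malfunctions, Static switch fails}; {Aft fuel pump is inoperative, Automatic transfer switch faulted, C PDU stuck, Lower utility transformer is out, North breaker degraded, Right diesel generator malfunctions, Static switch fails}; {A battery string is inoperative, Aft fuel pump is inoperative, Automatic transfer switch faulted, Lower utility transformer is out, North breaker degraded, Right diesel generator malfunctions, Static switch fails}; {Aft fuel pump is inoperative, Automatic transfer switch faulted, Lower utility transformer is out, North breaker degraded, Outboard static switch 2 is out, Right diesel generator malfunctions, Static switch fails}; {#1 breaker 2 degraded, Aft fuel pump is inoperative, Automatic transfer switch faulted, Lower utility transformer is out, North breaker degraded, Right diesel generator malfunctions, Static switch fails}.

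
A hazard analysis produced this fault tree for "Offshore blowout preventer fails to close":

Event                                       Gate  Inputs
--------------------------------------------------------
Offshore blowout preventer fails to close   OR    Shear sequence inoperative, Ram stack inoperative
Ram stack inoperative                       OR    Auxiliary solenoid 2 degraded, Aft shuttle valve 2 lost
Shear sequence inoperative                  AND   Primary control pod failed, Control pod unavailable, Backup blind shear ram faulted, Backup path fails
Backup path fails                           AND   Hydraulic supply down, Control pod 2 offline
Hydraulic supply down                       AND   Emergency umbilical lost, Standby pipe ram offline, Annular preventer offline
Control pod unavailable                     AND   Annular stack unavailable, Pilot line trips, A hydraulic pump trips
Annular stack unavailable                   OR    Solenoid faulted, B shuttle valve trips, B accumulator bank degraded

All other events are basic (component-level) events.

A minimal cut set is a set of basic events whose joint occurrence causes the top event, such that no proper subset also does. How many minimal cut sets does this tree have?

5

Annular stack unavailable [OR]: union of children's cut sets → 3 cut set(s).
Control pod unavailable [AND]: one cut set from each child combined → 3 × 1 × 1 = 3 cut set(s).
Hydraulic supply down [AND]: one cut set from each child combined → 1 × 1 × 1 = 1 cut set(s).
Backup path fails [AND]: one cut set from each child combined → 1 × 1 = 1 cut set(s).
Shear sequence inoperative [AND]: one cut set from each child combined → 1 × 3 × 1 × 1 = 3 cut set(s).
Ram stack inoperative [OR]: union of children's cut sets → 2 cut set(s).
Offshore blowout preventer fails to close [OR]: union of children's cut sets → 5 cut set(s).
Minimal cut sets: {A hydraulic pump trips, Annular preventer offline, Backup blind shear ram faulted, Control pod 2 offline, Emergency umbilical lost, Pilot line trips, Primary control pod failed, Solenoid faulted, Standby pipe ram offline}; {A hydraulic pump trips, Annular preventer offline, B shuttle valve trips, Backup blind shear ram faulted, Control pod 2 offline, Emergency umbilical lost, Pilot line trips, Primary control pod failed, Standby pipe ram offline}; {A hydraulic pump trips, Annular preventer offline, B accumulator bank degraded, Backup blind shear ram faulted, Control pod 2 offline, Emergency umbilical lost, Pilot line trips, Primary control pod failed, Standby pipe ram offline}; {Auxiliary solenoid 2 degraded}; {Aft shuttle valve 2 lost}.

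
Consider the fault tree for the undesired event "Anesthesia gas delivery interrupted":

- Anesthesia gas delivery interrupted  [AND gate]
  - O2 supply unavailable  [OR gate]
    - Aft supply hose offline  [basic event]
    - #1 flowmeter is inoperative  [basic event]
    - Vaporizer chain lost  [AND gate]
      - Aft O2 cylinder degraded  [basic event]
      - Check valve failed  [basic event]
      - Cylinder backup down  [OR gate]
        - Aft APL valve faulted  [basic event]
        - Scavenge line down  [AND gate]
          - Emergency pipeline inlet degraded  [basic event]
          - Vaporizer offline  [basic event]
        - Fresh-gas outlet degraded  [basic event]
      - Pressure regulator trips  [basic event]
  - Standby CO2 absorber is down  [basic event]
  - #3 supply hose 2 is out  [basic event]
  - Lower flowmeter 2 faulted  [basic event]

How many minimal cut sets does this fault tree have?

5

Scavenge line down [AND]: one cut set from each child combined → 1 × 1 = 1 cut set(s).
Cylinder backup down [OR]: union of children's cut sets → 3 cut set(s).
Vaporizer chain lost [AND]: one cut set from each child combined → 1 × 1 × 3 × 1 = 3 cut set(s).
O2 supply unavailable [OR]: union of children's cut sets → 5 cut set(s).
Anesthesia gas delivery interrupted [AND]: one cut set from each child combined → 5 × 1 × 1 × 1 = 5 cut set(s).
Minimal cut sets: {#3 supply hose 2 is out, Aft supply hose offline, Lower flowmeter 2 faulted, Standby CO2 absorber is down}; {#1 flowmeter is inoperative, #3 supply hose 2 is out, Lower flowmeter 2 faulted, Standby CO2 absorber is down}; {#3 supply hose 2 is out, Aft APL valve faulted, Aft O2 cylinder degraded, Check valve failed, Lower flowmeter 2 faulted, Pressure regulator trips, Standby CO2 absorber is down}; {#3 supply hose 2 is out, Aft O2 cylinder degraded, Check valve failed, Emergency pipeline inlet degraded, Lower flowmeter 2 faulted, Pressure regulator trips, Standby CO2 absorber is down, Vaporizer offline}; {#3 supply hose 2 is out, Aft O2 cylinder degraded, Check valve failed, Fresh-gas outlet degraded, Lower flowmeter 2 faulted, Pressure regulator trips, Standby CO2 absorber is down}.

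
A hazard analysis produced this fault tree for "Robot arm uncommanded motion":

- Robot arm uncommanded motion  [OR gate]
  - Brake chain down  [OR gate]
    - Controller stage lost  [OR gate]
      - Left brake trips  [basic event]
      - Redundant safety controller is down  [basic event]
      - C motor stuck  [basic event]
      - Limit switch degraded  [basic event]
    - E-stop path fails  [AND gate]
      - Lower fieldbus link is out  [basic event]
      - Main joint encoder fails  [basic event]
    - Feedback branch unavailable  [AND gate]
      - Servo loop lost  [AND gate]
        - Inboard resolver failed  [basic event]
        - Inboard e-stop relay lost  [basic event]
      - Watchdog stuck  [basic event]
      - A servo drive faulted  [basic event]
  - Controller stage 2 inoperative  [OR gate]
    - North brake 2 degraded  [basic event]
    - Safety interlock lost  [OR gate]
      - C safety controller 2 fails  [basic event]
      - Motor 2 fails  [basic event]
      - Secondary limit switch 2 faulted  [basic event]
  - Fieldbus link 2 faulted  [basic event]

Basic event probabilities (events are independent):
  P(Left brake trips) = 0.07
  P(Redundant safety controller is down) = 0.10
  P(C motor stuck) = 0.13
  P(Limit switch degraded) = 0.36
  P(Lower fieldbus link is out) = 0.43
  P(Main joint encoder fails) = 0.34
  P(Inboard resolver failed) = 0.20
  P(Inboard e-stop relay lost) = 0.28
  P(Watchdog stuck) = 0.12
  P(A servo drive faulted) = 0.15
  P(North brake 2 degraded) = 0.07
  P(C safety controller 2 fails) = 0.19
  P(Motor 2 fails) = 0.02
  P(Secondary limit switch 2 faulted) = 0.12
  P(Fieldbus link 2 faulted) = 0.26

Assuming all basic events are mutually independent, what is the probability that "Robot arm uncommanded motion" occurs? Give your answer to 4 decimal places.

0.8089

P(Controller stage lost) [OR] = 1 − (1−0.07) × (1−0.10) × (1−0.13) × (1−0.36) = 0.533958
P(E-stop path fails) [AND] = 0.43 × 0.34 = 0.146200
P(Servo loop lost) [AND] = 0.20 × 0.28 = 0.056000
P(Feedback branch unavailable) [AND] = 0.056000 × 0.12 × 0.15 = 0.001008
P(Brake chain down) [OR] = 1 − (1−0.533958) × (1−0.146200) × (1−0.001008) = 0.602494
P(Safety interlock lost) [OR] = 1 − (1−0.19) × (1−0.02) × (1−0.12) = 0.301456
P(Controller stage 2 inoperative) [OR] = 1 − (1−0.07) × (1−0.301456) = 0.350354
P(Robot arm uncommanded motion) [OR] = 1 − (1−0.602494) × (1−0.350354) × (1−0.26) = 0.808904
Rounded to 4 decimal places: P(Robot arm uncommanded motion) ≈ 0.8089.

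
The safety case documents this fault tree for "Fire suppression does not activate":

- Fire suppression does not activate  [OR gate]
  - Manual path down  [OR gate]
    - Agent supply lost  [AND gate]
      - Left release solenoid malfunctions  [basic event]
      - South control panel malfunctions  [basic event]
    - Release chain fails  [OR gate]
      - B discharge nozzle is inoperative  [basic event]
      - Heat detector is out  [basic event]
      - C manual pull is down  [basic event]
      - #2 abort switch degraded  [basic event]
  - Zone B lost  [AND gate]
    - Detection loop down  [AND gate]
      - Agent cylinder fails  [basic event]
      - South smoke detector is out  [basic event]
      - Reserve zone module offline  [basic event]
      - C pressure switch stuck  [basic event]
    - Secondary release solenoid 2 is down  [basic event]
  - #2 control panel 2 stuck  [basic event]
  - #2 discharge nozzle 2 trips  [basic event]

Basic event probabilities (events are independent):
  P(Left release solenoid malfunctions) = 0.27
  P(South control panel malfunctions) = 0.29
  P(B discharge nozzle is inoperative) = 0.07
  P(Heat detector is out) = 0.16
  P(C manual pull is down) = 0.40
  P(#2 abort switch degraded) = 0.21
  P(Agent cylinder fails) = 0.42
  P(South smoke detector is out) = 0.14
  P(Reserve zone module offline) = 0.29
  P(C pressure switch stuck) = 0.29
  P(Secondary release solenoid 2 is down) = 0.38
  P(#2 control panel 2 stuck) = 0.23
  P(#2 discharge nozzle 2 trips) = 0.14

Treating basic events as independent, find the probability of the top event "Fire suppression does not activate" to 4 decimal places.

P(Agent supply lost) [AND] = 0.27 × 0.29 = 0.078300
P(Release chain fails) [OR] = 1 − (1−0.07) × (1−0.16) × (1−0.40) × (1−0.21) = 0.629711
P(Manual path down) [OR] = 1 − (1−0.078300) × (1−0.629711) = 0.658705
P(Detection loop down) [AND] = 0.42 × 0.14 × 0.29 × 0.29 = 0.004945
P(Zone B lost) [AND] = 0.004945 × 0.38 = 0.001879
P(Fire suppression does not activate) [OR] = 1 − (1−0.658705) × (1−0.001879) × (1−0.23) × (1−0.14) = 0.774419
Rounded to 4 decimal places: P(Fire suppression does not activate) ≈ 0.7744.

0.7744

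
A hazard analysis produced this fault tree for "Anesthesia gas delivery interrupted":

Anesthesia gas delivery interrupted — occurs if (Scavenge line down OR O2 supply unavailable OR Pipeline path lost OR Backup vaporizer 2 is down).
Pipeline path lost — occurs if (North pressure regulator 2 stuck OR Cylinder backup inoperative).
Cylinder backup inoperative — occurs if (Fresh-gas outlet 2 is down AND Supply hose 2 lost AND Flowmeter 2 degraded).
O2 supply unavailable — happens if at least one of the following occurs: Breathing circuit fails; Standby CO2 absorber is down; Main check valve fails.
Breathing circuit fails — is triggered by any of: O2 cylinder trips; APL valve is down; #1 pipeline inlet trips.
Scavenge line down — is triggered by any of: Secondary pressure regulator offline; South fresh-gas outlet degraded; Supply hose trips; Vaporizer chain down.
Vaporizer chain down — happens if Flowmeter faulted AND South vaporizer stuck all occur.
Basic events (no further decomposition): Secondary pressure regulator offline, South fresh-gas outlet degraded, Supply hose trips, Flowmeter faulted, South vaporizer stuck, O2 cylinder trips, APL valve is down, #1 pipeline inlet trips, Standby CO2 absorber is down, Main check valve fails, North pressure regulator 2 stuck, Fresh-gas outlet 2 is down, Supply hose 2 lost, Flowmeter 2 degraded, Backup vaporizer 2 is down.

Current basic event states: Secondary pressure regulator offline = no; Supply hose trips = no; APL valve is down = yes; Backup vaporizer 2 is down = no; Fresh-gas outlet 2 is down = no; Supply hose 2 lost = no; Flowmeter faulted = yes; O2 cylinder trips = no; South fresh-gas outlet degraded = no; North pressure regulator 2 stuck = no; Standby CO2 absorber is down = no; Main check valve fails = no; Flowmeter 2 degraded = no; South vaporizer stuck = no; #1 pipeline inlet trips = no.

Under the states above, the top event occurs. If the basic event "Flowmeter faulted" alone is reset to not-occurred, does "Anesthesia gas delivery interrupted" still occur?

Yes

Counterfactual: set "Flowmeter faulted" to not occurred.
Vaporizer chain down [AND]: Flowmeter faulted=not, South vaporizer stuck=not → not all inputs occur → does not occur.
Scavenge line down [OR]: Secondary pressure regulator offline=not, South fresh-gas outlet degraded=not, Supply hose trips=not, Vaporizer chain down=not → no input occurs → does not occur.
Breathing circuit fails [OR]: O2 cylinder trips=not, APL valve is down=occurs, #1 pipeline inlet trips=not → at least one input occurs → occurs.
O2 supply unavailable [OR]: Breathing circuit fails=occurs, Standby CO2 absorber is down=not, Main check valve fails=not → at least one input occurs → occurs.
Cylinder backup inoperative [AND]: Fresh-gas outlet 2 is down=not, Supply hose 2 lost=not, Flowmeter 2 degraded=not → not all inputs occur → does not occur.
Pipeline path lost [OR]: North pressure regulator 2 stuck=not, Cylinder backup inoperative=not → no input occurs → does not occur.
Anesthesia gas delivery interrupted [OR]: Scavenge line down=not, O2 supply unavailable=occurs, Pipeline path lost=not, Backup vaporizer 2 is down=not → at least one input occurs → occurs.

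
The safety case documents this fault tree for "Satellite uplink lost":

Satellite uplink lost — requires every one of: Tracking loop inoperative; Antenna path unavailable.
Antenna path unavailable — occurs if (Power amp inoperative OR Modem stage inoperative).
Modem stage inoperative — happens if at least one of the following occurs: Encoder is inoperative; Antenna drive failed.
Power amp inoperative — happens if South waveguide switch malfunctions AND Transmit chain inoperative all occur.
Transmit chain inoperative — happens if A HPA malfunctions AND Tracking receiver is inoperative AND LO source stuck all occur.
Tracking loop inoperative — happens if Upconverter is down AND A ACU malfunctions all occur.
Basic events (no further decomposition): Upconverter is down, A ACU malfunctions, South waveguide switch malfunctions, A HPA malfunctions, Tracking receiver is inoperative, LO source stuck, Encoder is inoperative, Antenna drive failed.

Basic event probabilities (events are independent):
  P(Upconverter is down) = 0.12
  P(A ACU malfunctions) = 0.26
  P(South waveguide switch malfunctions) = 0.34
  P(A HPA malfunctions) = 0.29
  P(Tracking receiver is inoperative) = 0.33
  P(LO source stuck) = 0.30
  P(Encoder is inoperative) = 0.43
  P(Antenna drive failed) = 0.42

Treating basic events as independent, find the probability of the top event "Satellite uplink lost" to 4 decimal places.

0.0210

P(Tracking loop inoperative) [AND] = 0.12 × 0.26 = 0.031200
P(Transmit chain inoperative) [AND] = 0.29 × 0.33 × 0.30 = 0.028710
P(Power amp inoperative) [AND] = 0.34 × 0.028710 = 0.009761
P(Modem stage inoperative) [OR] = 1 − (1−0.43) × (1−0.42) = 0.669400
P(Antenna path unavailable) [OR] = 1 − (1−0.009761) × (1−0.669400) = 0.672627
P(Satellite uplink lost) [AND] = 0.031200 × 0.672627 = 0.020986
Rounded to 4 decimal places: P(Satellite uplink lost) ≈ 0.0210.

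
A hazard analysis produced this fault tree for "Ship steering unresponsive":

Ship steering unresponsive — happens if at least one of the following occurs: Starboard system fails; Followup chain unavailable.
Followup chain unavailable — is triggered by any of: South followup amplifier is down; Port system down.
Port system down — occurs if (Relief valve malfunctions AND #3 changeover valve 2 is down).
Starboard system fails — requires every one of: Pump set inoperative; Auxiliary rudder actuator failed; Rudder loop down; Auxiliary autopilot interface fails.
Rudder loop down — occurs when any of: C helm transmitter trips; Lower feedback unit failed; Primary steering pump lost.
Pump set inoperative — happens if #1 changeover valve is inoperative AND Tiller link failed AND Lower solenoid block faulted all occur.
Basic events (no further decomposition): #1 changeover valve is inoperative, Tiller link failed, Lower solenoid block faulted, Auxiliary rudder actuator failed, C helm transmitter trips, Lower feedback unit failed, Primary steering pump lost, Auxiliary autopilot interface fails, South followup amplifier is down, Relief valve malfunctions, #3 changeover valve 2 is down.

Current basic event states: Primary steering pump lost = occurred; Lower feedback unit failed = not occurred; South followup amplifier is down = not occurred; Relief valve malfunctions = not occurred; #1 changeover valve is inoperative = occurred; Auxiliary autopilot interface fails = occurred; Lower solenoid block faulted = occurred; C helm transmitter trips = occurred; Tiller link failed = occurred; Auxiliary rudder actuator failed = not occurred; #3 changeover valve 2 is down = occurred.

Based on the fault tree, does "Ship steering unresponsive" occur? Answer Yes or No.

Pump set inoperative [AND]: #1 changeover valve is inoperative=occurs, Tiller link failed=occurs, Lower solenoid block faulted=occurs → all inputs occur → occurs.
Rudder loop down [OR]: C helm transmitter trips=occurs, Lower feedback unit failed=not, Primary steering pump lost=occurs → at least one input occurs → occurs.
Starboard system fails [AND]: Pump set inoperative=occurs, Auxiliary rudder actuator failed=not, Rudder loop down=occurs, Auxiliary autopilot interface fails=occurs → not all inputs occur → does not occur.
Port system down [AND]: Relief valve malfunctions=not, #3 changeover valve 2 is down=occurs → not all inputs occur → does not occur.
Followup chain unavailable [OR]: South followup amplifier is down=not, Port system down=not → no input occurs → does not occur.
Ship steering unresponsive [OR]: Starboard system fails=not, Followup chain unavailable=not → no input occurs → does not occur.

No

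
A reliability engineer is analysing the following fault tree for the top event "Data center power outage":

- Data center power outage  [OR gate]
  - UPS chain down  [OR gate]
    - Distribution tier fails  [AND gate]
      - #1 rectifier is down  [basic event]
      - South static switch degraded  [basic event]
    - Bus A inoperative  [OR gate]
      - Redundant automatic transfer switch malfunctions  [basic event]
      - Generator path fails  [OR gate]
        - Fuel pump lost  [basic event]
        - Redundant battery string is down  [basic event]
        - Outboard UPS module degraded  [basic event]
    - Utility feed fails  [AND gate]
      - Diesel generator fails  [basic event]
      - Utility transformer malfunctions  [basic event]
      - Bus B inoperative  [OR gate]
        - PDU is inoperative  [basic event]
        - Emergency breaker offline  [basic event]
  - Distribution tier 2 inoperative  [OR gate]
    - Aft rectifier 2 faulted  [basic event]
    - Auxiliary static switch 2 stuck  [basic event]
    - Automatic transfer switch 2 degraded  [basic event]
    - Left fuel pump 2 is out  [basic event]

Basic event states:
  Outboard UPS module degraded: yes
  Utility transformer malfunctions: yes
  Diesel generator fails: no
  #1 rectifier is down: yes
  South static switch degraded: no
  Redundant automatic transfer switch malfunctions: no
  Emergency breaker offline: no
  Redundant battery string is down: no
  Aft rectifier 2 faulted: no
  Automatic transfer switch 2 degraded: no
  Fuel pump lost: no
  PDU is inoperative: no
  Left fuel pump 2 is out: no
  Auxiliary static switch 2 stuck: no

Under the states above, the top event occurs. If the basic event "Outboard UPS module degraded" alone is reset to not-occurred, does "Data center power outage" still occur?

Counterfactual: set "Outboard UPS module degraded" to not occurred.
Distribution tier fails [AND]: #1 rectifier is down=occurs, South static switch degraded=not → not all inputs occur → does not occur.
Generator path fails [OR]: Fuel pump lost=not, Redundant battery string is down=not, Outboard UPS module degraded=not → no input occurs → does not occur.
Bus A inoperative [OR]: Redundant automatic transfer switch malfunctions=not, Generator path fails=not → no input occurs → does not occur.
Bus B inoperative [OR]: PDU is inoperative=not, Emergency breaker offline=not → no input occurs → does not occur.
Utility feed fails [AND]: Diesel generator fails=not, Utility transformer malfunctions=occurs, Bus B inoperative=not → not all inputs occur → does not occur.
UPS chain down [OR]: Distribution tier fails=not, Bus A inoperative=not, Utility feed fails=not → no input occurs → does not occur.
Distribution tier 2 inoperative [OR]: Aft rectifier 2 faulted=not, Auxiliary static switch 2 stuck=not, Automatic transfer switch 2 degraded=not, Left fuel pump 2 is out=not → no input occurs → does not occur.
Data center power outage [OR]: UPS chain down=not, Distribution tier 2 inoperative=not → no input occurs → does not occur.

No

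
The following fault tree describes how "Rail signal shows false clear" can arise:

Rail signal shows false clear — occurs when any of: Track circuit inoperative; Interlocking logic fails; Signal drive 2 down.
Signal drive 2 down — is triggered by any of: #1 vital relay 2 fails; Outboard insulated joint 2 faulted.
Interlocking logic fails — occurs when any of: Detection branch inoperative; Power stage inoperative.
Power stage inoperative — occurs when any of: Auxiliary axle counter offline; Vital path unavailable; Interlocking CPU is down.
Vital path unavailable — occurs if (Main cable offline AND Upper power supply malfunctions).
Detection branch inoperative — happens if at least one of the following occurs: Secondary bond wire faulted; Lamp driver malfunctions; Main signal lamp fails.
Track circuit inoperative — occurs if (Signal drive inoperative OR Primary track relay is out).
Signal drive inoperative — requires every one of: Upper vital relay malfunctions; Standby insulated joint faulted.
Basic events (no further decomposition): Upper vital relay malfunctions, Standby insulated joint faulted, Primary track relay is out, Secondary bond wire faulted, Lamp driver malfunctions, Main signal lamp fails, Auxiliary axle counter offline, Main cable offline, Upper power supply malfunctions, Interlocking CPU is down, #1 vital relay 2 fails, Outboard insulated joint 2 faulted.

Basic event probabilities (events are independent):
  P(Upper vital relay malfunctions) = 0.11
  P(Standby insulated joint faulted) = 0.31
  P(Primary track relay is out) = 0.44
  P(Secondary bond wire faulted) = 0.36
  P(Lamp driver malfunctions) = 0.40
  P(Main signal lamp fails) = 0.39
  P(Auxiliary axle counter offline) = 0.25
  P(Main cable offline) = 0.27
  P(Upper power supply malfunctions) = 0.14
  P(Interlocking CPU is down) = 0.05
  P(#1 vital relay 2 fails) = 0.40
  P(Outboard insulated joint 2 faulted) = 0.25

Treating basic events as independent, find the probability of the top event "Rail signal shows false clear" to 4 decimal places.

0.9609

P(Signal drive inoperative) [AND] = 0.11 × 0.31 = 0.034100
P(Track circuit inoperative) [OR] = 1 − (1−0.034100) × (1−0.44) = 0.459096
P(Detection branch inoperative) [OR] = 1 − (1−0.36) × (1−0.40) × (1−0.39) = 0.765760
P(Vital path unavailable) [AND] = 0.27 × 0.14 = 0.037800
P(Power stage inoperative) [OR] = 1 − (1−0.25) × (1−0.037800) × (1−0.05) = 0.314433
P(Interlocking logic fails) [OR] = 1 − (1−0.765760) × (1−0.314433) = 0.839413
P(Signal drive 2 down) [OR] = 1 − (1−0.40) × (1−0.25) = 0.550000
P(Rail signal shows false clear) [OR] = 1 − (1−0.459096) × (1−0.839413) × (1−0.550000) = 0.960912
Rounded to 4 decimal places: P(Rail signal shows false clear) ≈ 0.9609.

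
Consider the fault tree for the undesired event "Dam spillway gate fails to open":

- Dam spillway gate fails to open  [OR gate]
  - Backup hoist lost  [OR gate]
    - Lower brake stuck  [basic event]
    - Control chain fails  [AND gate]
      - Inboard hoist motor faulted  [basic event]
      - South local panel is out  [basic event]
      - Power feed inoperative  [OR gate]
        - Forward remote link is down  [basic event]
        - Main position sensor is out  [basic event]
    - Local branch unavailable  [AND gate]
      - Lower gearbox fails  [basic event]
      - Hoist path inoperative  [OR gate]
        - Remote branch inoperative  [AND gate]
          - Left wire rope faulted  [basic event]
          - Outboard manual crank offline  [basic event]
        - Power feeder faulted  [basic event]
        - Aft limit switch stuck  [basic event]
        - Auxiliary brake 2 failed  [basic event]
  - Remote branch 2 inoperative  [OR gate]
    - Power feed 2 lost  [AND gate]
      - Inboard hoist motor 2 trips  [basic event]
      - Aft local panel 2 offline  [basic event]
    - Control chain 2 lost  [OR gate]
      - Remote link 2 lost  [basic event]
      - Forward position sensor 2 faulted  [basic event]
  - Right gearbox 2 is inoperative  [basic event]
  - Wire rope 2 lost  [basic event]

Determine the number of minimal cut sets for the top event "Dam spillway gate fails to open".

12

Power feed inoperative [OR]: union of children's cut sets → 2 cut set(s).
Control chain fails [AND]: one cut set from each child combined → 1 × 1 × 2 = 2 cut set(s).
Remote branch inoperative [AND]: one cut set from each child combined → 1 × 1 = 1 cut set(s).
Hoist path inoperative [OR]: union of children's cut sets → 4 cut set(s).
Local branch unavailable [AND]: one cut set from each child combined → 1 × 4 = 4 cut set(s).
Backup hoist lost [OR]: union of children's cut sets → 7 cut set(s).
Power feed 2 lost [AND]: one cut set from each child combined → 1 × 1 = 1 cut set(s).
Control chain 2 lost [OR]: union of children's cut sets → 2 cut set(s).
Remote branch 2 inoperative [OR]: union of children's cut sets → 3 cut set(s).
Dam spillway gate fails to open [OR]: union of children's cut sets → 12 cut set(s).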